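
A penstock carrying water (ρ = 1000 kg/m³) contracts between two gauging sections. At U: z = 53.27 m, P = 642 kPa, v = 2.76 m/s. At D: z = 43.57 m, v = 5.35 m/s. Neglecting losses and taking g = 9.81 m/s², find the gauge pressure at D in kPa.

Pressure head at U: ψ₁ = P₁/(ρg) = 642×1000 / (1000 × 9.81) = 65.44 m.
Velocity heads: v₁²/2g = 2.76²/19.62 = 0.388 m; v₂²/2g = 5.35²/19.62 = 1.459 m.
Total head H = z₁ + ψ₁ + v₁²/2g = 53.27 + 65.44 + 0.388 = 119.10 m.
ψ₂ = H − z₂ − v₂²/2g = 119.10 − 43.57 − 1.459 = 74.07 m.
P₂ = ρgψ₂ = 1000 × 9.81 × 74.07 ≈ 727 kPa.

P₂ ≈ 727 kPa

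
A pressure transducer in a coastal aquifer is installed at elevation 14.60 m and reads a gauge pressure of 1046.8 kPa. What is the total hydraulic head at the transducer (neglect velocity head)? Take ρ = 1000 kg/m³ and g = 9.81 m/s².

h ≈ 121.31 m

ψ = P/(ρg) = 1046.8×1000 / (1000 × 9.81) = 106.71 m.
h = z + ψ = 14.60 + 106.71 = 121.31 m.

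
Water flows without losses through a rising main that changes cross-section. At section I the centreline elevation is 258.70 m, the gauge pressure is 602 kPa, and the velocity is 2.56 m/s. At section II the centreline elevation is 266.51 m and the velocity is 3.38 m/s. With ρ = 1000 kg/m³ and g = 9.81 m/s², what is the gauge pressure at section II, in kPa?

P₂ ≈ 523 kPa

Pressure head at I: ψ₁ = P₁/(ρg) = 602×1000 / (1000 × 9.81) = 61.37 m.
Velocity heads: v₁²/2g = 2.56²/19.62 = 0.334 m; v₂²/2g = 3.38²/19.62 = 0.582 m.
Total head H = z₁ + ψ₁ + v₁²/2g = 258.70 + 61.37 + 0.334 = 320.40 m.
ψ₂ = H − z₂ − v₂²/2g = 320.40 − 266.51 − 0.582 = 53.31 m.
P₂ = ρgψ₂ = 1000 × 9.81 × 53.31 ≈ 523 kPa.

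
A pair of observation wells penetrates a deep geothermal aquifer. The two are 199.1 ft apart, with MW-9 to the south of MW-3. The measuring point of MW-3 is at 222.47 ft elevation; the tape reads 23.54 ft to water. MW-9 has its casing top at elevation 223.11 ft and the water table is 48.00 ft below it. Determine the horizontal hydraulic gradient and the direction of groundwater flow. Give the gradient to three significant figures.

Total head at MW-3: h = 222.47 − 23.54 = 198.93 ft.
Total head at MW-9: h = 223.11 − 48.00 = 175.11 ft.
Head difference: h(MW-3) − h(MW-9) = 198.93 − 175.11 = 23.82 ft.
Hydraulic gradient: i = |Δh| / L = 23.82 / 199.1 = 0.120.
Flow is from higher to lower head: from MW-3 toward MW-9, i.e. toward the south.

i ≈ 0.120; groundwater flows toward the south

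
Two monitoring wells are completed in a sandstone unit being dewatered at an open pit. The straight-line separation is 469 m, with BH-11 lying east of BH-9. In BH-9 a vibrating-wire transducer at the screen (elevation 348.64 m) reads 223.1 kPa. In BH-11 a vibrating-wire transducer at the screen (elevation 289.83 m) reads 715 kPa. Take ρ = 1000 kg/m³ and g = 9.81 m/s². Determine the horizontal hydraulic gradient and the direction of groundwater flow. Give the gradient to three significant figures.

i ≈ 0.0185; groundwater flows toward the east

Pressure head at BH-9: ψ = P/(ρg) = 223.1×1000 / (1000 × 9.81) = 22.74 m.
Total head at BH-9: h = z + ψ = 348.64 + 22.74 = 371.38 m.
Pressure head at BH-11: ψ = P/(ρg) = 715×1000 / (1000 × 9.81) = 72.88 m.
Total head at BH-11: h = z + ψ = 289.83 + 72.88 = 362.71 m.
Head difference: h(BH-9) − h(BH-11) = 371.38 − 362.71 = 8.67 m.
Hydraulic gradient: i = |Δh| / L = 8.67 / 469 = 0.0185.
Flow is from higher to lower head: from BH-9 toward BH-11, i.e. toward the east.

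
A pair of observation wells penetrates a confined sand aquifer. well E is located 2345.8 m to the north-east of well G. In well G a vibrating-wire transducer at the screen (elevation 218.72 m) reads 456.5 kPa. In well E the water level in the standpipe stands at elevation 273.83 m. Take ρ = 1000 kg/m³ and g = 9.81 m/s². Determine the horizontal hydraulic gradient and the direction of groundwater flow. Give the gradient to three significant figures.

i ≈ 0.00366; groundwater flows toward the south-west

Pressure head at well G: ψ = P/(ρg) = 456.5×1000 / (1000 × 9.81) = 46.53 m.
Total head at well G: h = z + ψ = 218.72 + 46.53 = 265.25 m.
Total head at well E: h = 273.83 m (water level in the piezometer is the total head).
Head difference: h(well G) − h(well E) = 265.25 − 273.83 = -8.58 m.
Hydraulic gradient: i = |Δh| / L = 8.58 / 2345.8 = 0.00366.
Flow is from higher to lower head: from well E toward well G, i.e. toward the south-west.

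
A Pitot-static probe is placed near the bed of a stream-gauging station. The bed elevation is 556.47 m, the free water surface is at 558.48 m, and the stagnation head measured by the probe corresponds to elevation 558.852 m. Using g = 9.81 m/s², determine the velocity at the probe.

Near the bed, under hydrostatic conditions, the piezometric head (z + ψ) equals the free-surface elevation, 558.48 m.
Velocity head = total − piezometric = 558.852 − 558.48 = 0.372 m.
v = √(2g·h_v) = √(2 × 9.81 × 0.372) = 2.70 m/s.

v ≈ 2.70 m/s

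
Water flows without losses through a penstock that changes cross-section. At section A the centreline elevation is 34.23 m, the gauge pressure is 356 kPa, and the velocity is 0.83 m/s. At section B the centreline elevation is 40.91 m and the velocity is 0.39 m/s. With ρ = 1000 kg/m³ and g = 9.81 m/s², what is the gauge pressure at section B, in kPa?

P₂ ≈ 291 kPa

Pressure head at A: ψ₁ = P₁/(ρg) = 356×1000 / (1000 × 9.81) = 36.29 m.
Velocity heads: v₁²/2g = 0.83²/19.62 = 0.035 m; v₂²/2g = 0.39²/19.62 = 0.008 m.
Total head H = z₁ + ψ₁ + v₁²/2g = 34.23 + 36.29 + 0.035 = 70.55 m.
ψ₂ = H − z₂ − v₂²/2g = 70.55 − 40.91 − 0.008 = 29.63 m.
P₂ = ρgψ₂ = 1000 × 9.81 × 29.63 ≈ 291 kPa.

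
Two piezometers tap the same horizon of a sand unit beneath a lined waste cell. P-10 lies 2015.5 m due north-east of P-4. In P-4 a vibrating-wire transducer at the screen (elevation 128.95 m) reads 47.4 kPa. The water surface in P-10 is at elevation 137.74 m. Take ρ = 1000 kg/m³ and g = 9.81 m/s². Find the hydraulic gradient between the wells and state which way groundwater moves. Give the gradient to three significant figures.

i ≈ 0.00196; groundwater flows toward the south-west

Pressure head at P-4: ψ = P/(ρg) = 47.4×1000 / (1000 × 9.81) = 4.83 m.
Total head at P-4: h = z + ψ = 128.95 + 4.83 = 133.78 m.
Total head at P-10: h = 137.74 m (water level in the piezometer is the total head).
Head difference: h(P-4) − h(P-10) = 133.78 − 137.74 = -3.96 m.
Hydraulic gradient: i = |Δh| / L = 3.96 / 2015.5 = 0.00196.
Flow is from higher to lower head: from P-10 toward P-4, i.e. toward the south-west.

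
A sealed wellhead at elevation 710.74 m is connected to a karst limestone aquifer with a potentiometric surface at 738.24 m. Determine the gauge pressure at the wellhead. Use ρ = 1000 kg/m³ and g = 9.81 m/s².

Head above the cap: Δh = 738.24 − 710.74 = 27.50 m.
P = ρgΔh = 1000 × 9.81 × 27.50 = 269775 Pa ≈ 270 kPa.

P ≈ 270 kPa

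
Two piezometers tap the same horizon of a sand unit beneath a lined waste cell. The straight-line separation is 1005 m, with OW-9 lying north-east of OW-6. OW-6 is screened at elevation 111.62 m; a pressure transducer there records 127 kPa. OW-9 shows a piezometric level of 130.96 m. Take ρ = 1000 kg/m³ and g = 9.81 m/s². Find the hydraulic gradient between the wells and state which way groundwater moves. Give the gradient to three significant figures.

Pressure head at OW-6: ψ = P/(ρg) = 127×1000 / (1000 × 9.81) = 12.95 m.
Total head at OW-6: h = z + ψ = 111.62 + 12.95 = 124.57 m.
Total head at OW-9: h = 130.96 m (water level in the piezometer is the total head).
Head difference: h(OW-6) − h(OW-9) = 124.57 − 130.96 = -6.39 m.
Hydraulic gradient: i = |Δh| / L = 6.39 / 1005 = 0.00636.
Flow is from higher to lower head: from OW-9 toward OW-6, i.e. toward the south-west.

i ≈ 0.00636; groundwater flows toward the south-west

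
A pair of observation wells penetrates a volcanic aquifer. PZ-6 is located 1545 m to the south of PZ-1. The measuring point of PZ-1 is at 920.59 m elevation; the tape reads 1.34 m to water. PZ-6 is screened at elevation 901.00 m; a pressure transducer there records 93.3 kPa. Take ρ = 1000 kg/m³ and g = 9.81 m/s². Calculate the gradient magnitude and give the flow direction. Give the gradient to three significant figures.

i ≈ 0.00566; groundwater flows toward the south

Total head at PZ-1: h = 920.59 − 1.34 = 919.25 m.
Pressure head at PZ-6: ψ = P/(ρg) = 93.3×1000 / (1000 × 9.81) = 9.51 m.
Total head at PZ-6: h = z + ψ = 901.00 + 9.51 = 910.51 m.
Head difference: h(PZ-1) − h(PZ-6) = 919.25 − 910.51 = 8.74 m.
Hydraulic gradient: i = |Δh| / L = 8.74 / 1545 = 0.00566.
Flow is from higher to lower head: from PZ-1 toward PZ-6, i.e. toward the south.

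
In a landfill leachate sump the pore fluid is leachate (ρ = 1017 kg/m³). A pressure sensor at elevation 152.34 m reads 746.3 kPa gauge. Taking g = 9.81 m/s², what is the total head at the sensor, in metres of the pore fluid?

ψ = P/(ρg) = 746.3×1000 / (1017 × 9.81) = 74.80 m.
h = z + ψ = 152.34 + 74.80 = 227.14 m.

h ≈ 227.14 m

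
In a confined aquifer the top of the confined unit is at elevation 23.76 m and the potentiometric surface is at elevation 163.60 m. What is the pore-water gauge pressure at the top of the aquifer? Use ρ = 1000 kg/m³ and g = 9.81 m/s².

Pressure head at the aquifer top: ψ = h − z = 163.60 − 23.76 = 139.84 m.
P = ρgψ = 1000 × 9.81 × 139.84 = 1371830 Pa ≈ 1370 kPa.

P ≈ 1370 kPa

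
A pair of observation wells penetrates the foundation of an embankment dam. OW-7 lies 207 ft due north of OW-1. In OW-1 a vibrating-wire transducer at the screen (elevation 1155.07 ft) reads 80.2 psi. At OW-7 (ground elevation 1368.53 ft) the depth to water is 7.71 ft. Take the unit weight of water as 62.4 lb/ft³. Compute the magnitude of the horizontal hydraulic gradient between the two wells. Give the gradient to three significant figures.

i ≈ 0.0999

Pressure head at OW-1: ψ = 144·P/γ = 144 × 80.2 / 62.4 = 185.08 ft.
Total head at OW-1: h = z + ψ = 1155.07 + 185.08 = 1340.15 ft.
Total head at OW-7: h = 1368.53 − 7.71 = 1360.82 ft.
Head difference: h(OW-1) − h(OW-7) = 1340.15 − 1360.82 = -20.67 ft.
Hydraulic gradient: i = |Δh| / L = 20.67 / 207 = 0.0999.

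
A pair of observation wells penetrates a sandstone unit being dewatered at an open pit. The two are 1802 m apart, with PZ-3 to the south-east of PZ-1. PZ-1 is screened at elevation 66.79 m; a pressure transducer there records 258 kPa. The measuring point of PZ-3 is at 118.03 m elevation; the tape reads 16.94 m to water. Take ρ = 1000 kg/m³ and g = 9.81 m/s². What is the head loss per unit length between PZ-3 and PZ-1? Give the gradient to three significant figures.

Pressure head at PZ-1: ψ = P/(ρg) = 258×1000 / (1000 × 9.81) = 26.30 m.
Total head at PZ-1: h = z + ψ = 66.79 + 26.30 = 93.09 m.
Total head at PZ-3: h = 118.03 − 16.94 = 101.09 m.
Head difference: h(PZ-1) − h(PZ-3) = 93.09 − 101.09 = -8.00 m.
Hydraulic gradient: i = |Δh| / L = 8.00 / 1802 = 0.00444.

i ≈ 0.00444 m/m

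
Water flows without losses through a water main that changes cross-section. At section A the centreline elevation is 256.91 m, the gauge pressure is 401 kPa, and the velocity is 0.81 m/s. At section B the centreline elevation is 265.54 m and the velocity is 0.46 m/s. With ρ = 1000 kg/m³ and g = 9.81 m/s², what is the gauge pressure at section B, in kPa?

P₂ ≈ 317 kPa

Pressure head at A: ψ₁ = P₁/(ρg) = 401×1000 / (1000 × 9.81) = 40.88 m.
Velocity heads: v₁²/2g = 0.81²/19.62 = 0.033 m; v₂²/2g = 0.46²/19.62 = 0.011 m.
Total head H = z₁ + ψ₁ + v₁²/2g = 256.91 + 40.88 + 0.033 = 297.82 m.
ψ₂ = H − z₂ − v₂²/2g = 297.82 − 265.54 − 0.011 = 32.27 m.
P₂ = ρgψ₂ = 1000 × 9.81 × 32.27 ≈ 317 kPa.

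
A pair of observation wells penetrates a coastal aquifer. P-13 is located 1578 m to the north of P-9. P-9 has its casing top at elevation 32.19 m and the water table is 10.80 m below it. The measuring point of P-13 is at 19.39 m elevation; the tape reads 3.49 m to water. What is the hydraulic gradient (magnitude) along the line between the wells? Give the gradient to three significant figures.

i ≈ 0.00348

Total head at P-9: h = 32.19 − 10.80 = 21.39 m.
Total head at P-13: h = 19.39 − 3.49 = 15.90 m.
Head difference: h(P-9) − h(P-13) = 21.39 − 15.90 = 5.49 m.
Hydraulic gradient: i = |Δh| / L = 5.49 / 1578 = 0.00348.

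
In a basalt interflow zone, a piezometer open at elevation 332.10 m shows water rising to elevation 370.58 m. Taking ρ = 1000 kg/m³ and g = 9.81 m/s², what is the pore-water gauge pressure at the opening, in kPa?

Pressure head ψ = h − z = 370.58 − 332.10 = 38.48 m.
P = ρgψ = 1000 × 9.81 × 38.48 = 377489 Pa ≈ 377 kPa.

P ≈ 377 kPa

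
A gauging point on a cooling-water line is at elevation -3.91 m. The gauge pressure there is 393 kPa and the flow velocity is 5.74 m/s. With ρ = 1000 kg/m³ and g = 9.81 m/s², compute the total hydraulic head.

h ≈ 37.83 m

Pressure head ψ = P/(ρg) = 393×1000 / (1000 × 9.81) = 40.06 m.
Velocity head = v²/(2g) = 5.74² / (2 × 9.81) = 1.679 m.
h = z + ψ + v²/(2g) = -3.91 + 40.06 + 1.679 = 37.83 m.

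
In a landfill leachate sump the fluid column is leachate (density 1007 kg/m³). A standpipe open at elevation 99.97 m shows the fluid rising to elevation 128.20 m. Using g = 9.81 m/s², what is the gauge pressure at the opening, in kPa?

P ≈ 279 kPa

Pressure head ψ = h − z = 128.20 − 99.97 = 28.23 m.
P = ρgψ = 1007 × 9.81 × 28.23 = 278875 Pa ≈ 279 kPa.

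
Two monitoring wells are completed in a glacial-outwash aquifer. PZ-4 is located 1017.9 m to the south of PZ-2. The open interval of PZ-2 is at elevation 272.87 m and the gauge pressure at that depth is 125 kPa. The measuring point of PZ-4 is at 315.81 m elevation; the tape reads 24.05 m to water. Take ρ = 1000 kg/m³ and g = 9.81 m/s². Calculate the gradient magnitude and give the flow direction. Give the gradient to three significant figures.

i ≈ 0.00604; groundwater flows toward the north

Pressure head at PZ-2: ψ = P/(ρg) = 125×1000 / (1000 × 9.81) = 12.74 m.
Total head at PZ-2: h = z + ψ = 272.87 + 12.74 = 285.61 m.
Total head at PZ-4: h = 315.81 − 24.05 = 291.76 m.
Head difference: h(PZ-2) − h(PZ-4) = 285.61 − 291.76 = -6.15 m.
Hydraulic gradient: i = |Δh| / L = 6.15 / 1017.9 = 0.00604.
Flow is from higher to lower head: from PZ-4 toward PZ-2, i.e. toward the north.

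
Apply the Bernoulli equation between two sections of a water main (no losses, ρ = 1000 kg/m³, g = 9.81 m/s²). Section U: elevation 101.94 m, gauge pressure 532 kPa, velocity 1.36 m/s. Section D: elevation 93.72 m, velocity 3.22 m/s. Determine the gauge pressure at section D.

Pressure head at U: ψ₁ = P₁/(ρg) = 532×1000 / (1000 × 9.81) = 54.23 m.
Velocity heads: v₁²/2g = 1.36²/19.62 = 0.094 m; v₂²/2g = 3.22²/19.62 = 0.528 m.
Total head H = z₁ + ψ₁ + v₁²/2g = 101.94 + 54.23 + 0.094 = 156.26 m.
ψ₂ = H − z₂ − v₂²/2g = 156.26 − 93.72 − 0.528 = 62.01 m.
P₂ = ρgψ₂ = 1000 × 9.81 × 62.01 ≈ 608 kPa.

P₂ ≈ 608 kPa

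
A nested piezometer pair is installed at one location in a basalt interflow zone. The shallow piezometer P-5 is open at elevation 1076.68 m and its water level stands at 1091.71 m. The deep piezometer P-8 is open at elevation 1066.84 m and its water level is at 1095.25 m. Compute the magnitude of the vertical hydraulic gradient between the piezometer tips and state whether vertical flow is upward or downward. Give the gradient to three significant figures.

|i_v| ≈ 0.360; vertical flow is upward

Total head at P-5: h = 1091.71 m (water level in the standpipe).
Total head at P-8: h = 1095.25 m.
Δh = h(P-5) − h(P-8) = 1091.71 − 1095.25 = -3.54 m.
Vertical separation Δz = 1076.68 − 1066.84 = 9.84 m.
|i_v| = |Δh| / Δz = 3.54 / 9.84 = 0.360.
Head is higher in the deep piezometer, so vertical flow is upward (discharge condition).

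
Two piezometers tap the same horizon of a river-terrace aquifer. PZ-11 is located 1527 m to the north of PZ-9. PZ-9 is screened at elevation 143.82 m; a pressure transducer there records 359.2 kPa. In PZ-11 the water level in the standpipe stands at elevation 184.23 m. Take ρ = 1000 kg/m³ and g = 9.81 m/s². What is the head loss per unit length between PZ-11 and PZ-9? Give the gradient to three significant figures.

i ≈ 0.00248 m/m

Pressure head at PZ-9: ψ = P/(ρg) = 359.2×1000 / (1000 × 9.81) = 36.62 m.
Total head at PZ-9: h = z + ψ = 143.82 + 36.62 = 180.44 m.
Total head at PZ-11: h = 184.23 m (water level in the piezometer is the total head).
Head difference: h(PZ-9) − h(PZ-11) = 180.44 − 184.23 = -3.79 m.
Hydraulic gradient: i = |Δh| / L = 3.79 / 1527 = 0.00248.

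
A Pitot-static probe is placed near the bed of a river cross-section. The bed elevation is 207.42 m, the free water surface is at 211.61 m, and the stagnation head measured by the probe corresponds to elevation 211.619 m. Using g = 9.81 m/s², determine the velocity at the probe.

v ≈ 0.420 m/s

Near the bed, under hydrostatic conditions, the piezometric head (z + ψ) equals the free-surface elevation, 211.61 m.
Velocity head = total − piezometric = 211.619 − 211.61 = 0.009 m.
v = √(2g·h_v) = √(2 × 9.81 × 0.009) = 0.420 m/s.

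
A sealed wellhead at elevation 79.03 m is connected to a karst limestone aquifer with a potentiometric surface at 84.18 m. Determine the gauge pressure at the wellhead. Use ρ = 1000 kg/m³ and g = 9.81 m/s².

Head above the cap: Δh = 84.18 − 79.03 = 5.15 m.
P = ρgΔh = 1000 × 9.81 × 5.15 = 50522 Pa ≈ 50.5 kPa.

P ≈ 50.5 kPa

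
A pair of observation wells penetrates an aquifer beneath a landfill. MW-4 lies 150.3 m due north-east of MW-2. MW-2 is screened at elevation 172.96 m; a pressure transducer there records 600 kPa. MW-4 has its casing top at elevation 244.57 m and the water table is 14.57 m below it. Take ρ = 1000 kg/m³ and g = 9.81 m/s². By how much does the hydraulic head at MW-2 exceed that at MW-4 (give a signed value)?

Δh ≈ 4.12 m

Pressure head at MW-2: ψ = P/(ρg) = 600×1000 / (1000 × 9.81) = 61.16 m.
Total head at MW-2: h = z + ψ = 172.96 + 61.16 = 234.12 m.
Total head at MW-4: h = 244.57 − 14.57 = 230.00 m.
Head difference: h(MW-2) − h(MW-4) = 234.12 − 230.00 = 4.12 m.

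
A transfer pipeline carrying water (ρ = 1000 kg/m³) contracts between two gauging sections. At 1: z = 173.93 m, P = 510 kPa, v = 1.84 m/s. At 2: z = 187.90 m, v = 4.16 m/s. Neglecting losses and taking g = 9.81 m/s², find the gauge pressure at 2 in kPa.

P₂ ≈ 366 kPa

Pressure head at 1: ψ₁ = P₁/(ρg) = 510×1000 / (1000 × 9.81) = 51.99 m.
Velocity heads: v₁²/2g = 1.84²/19.62 = 0.173 m; v₂²/2g = 4.16²/19.62 = 0.882 m.
Total head H = z₁ + ψ₁ + v₁²/2g = 173.93 + 51.99 + 0.173 = 226.09 m.
ψ₂ = H − z₂ − v₂²/2g = 226.09 − 187.90 − 0.882 = 37.31 m.
P₂ = ρgψ₂ = 1000 × 9.81 × 37.31 ≈ 366 kPa.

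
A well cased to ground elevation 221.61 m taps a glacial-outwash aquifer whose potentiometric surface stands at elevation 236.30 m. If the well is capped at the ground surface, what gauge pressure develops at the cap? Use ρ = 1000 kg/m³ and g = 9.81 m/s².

Head above the cap: Δh = 236.30 − 221.61 = 14.69 m.
P = ρgΔh = 1000 × 9.81 × 14.69 = 144109 Pa ≈ 144 kPa.

P ≈ 144 kPa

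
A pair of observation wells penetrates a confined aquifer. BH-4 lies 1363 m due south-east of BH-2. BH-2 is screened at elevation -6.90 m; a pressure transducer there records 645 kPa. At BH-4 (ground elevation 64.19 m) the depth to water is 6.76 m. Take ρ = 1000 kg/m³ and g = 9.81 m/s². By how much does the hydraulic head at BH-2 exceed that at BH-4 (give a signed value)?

Pressure head at BH-2: ψ = P/(ρg) = 645×1000 / (1000 × 9.81) = 65.75 m.
Total head at BH-2: h = z + ψ = -6.90 + 65.75 = 58.85 m.
Total head at BH-4: h = 64.19 − 6.76 = 57.43 m.
Head difference: h(BH-2) − h(BH-4) = 58.85 − 57.43 = 1.42 m.

Δh ≈ 1.42 m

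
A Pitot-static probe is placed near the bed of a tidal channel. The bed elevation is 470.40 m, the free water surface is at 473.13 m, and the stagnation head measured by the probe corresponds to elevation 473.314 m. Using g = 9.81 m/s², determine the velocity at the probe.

v ≈ 1.90 m/s

Near the bed, under hydrostatic conditions, the piezometric head (z + ψ) equals the free-surface elevation, 473.13 m.
Velocity head = total − piezometric = 473.314 − 473.13 = 0.184 m.
v = √(2g·h_v) = √(2 × 9.81 × 0.184) = 1.90 m/s.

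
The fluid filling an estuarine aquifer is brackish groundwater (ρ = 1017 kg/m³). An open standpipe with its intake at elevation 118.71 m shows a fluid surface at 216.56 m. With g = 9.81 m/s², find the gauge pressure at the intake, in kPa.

P ≈ 976 kPa

Pressure head ψ = h − z = 216.56 − 118.71 = 97.85 m.
P = ρgψ = 1017 × 9.81 × 97.85 = 976227 Pa ≈ 976 kPa.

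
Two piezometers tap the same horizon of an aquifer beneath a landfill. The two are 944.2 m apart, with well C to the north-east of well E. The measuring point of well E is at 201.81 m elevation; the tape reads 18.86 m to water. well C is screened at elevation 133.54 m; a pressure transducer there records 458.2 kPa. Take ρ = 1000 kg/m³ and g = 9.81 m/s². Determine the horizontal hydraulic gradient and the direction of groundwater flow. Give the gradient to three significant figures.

i ≈ 0.00286; groundwater flows toward the north-east

Total head at well E: h = 201.81 − 18.86 = 182.95 m.
Pressure head at well C: ψ = P/(ρg) = 458.2×1000 / (1000 × 9.81) = 46.71 m.
Total head at well C: h = z + ψ = 133.54 + 46.71 = 180.25 m.
Head difference: h(well E) − h(well C) = 182.95 − 180.25 = 2.70 m.
Hydraulic gradient: i = |Δh| / L = 2.70 / 944.2 = 0.00286.
Flow is from higher to lower head: from well E toward well C, i.e. toward the north-east.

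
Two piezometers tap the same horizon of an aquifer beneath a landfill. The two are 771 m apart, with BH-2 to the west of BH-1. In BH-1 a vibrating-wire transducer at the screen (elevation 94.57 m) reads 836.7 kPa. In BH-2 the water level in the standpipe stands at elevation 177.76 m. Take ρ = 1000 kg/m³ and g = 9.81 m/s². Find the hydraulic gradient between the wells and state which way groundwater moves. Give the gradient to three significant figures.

i ≈ 0.00272; groundwater flows toward the west

Pressure head at BH-1: ψ = P/(ρg) = 836.7×1000 / (1000 × 9.81) = 85.29 m.
Total head at BH-1: h = z + ψ = 94.57 + 85.29 = 179.86 m.
Total head at BH-2: h = 177.76 m (water level in the piezometer is the total head).
Head difference: h(BH-1) − h(BH-2) = 179.86 − 177.76 = 2.10 m.
Hydraulic gradient: i = |Δh| / L = 2.10 / 771 = 0.00272.
Flow is from higher to lower head: from BH-1 toward BH-2, i.e. toward the west.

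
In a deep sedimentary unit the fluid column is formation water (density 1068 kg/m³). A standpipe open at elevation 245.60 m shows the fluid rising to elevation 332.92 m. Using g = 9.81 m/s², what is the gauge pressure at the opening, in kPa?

Pressure head ψ = h − z = 332.92 − 245.60 = 87.32 m.
P = ρgψ = 1068 × 9.81 × 87.32 = 914859 Pa ≈ 915 kPa.

P ≈ 915 kPa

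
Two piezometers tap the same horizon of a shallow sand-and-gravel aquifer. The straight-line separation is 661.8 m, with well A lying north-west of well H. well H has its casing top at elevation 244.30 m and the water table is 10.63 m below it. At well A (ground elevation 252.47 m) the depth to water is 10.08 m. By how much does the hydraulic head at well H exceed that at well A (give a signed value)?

Δh ≈ -8.72 m

Total head at well H: h = 244.30 − 10.63 = 233.67 m.
Total head at well A: h = 252.47 − 10.08 = 242.39 m.
Head difference: h(well H) − h(well A) = 233.67 − 242.39 = -8.72 m.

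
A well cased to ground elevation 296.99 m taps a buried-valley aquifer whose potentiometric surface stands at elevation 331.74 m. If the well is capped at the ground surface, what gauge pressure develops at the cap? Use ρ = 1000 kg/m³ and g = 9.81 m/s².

Head above the cap: Δh = 331.74 − 296.99 = 34.75 m.
P = ρgΔh = 1000 × 9.81 × 34.75 = 340898 Pa ≈ 341 kPa.

P ≈ 341 kPa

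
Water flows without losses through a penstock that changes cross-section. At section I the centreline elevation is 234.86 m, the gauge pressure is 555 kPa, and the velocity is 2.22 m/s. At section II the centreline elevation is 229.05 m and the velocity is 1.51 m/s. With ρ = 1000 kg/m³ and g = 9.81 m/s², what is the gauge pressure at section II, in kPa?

Pressure head at I: ψ₁ = P₁/(ρg) = 555×1000 / (1000 × 9.81) = 56.57 m.
Velocity heads: v₁²/2g = 2.22²/19.62 = 0.251 m; v₂²/2g = 1.51²/19.62 = 0.116 m.
Total head H = z₁ + ψ₁ + v₁²/2g = 234.86 + 56.57 + 0.251 = 291.68 m.
ψ₂ = H − z₂ − v₂²/2g = 291.68 − 229.05 − 0.116 = 62.51 m.
P₂ = ρgψ₂ = 1000 × 9.81 × 62.51 ≈ 613 kPa.

P₂ ≈ 613 kPa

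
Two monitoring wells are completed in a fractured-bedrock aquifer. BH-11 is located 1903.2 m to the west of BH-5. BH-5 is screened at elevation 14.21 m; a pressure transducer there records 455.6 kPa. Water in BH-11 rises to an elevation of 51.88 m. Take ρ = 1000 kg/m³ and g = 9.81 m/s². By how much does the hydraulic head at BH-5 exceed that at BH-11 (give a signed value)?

Pressure head at BH-5: ψ = P/(ρg) = 455.6×1000 / (1000 × 9.81) = 46.44 m.
Total head at BH-5: h = z + ψ = 14.21 + 46.44 = 60.65 m.
Total head at BH-11: h = 51.88 m (water level in the piezometer is the total head).
Head difference: h(BH-5) − h(BH-11) = 60.65 − 51.88 = 8.77 m.

Δh ≈ 8.77 m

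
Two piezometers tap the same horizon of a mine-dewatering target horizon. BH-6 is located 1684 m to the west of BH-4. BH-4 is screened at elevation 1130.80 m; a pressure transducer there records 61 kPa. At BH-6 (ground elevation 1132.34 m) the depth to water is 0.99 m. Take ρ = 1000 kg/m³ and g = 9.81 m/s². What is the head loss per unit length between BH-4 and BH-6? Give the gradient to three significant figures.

Pressure head at BH-4: ψ = P/(ρg) = 61×1000 / (1000 × 9.81) = 6.22 m.
Total head at BH-4: h = z + ψ = 1130.80 + 6.22 = 1137.02 m.
Total head at BH-6: h = 1132.34 − 0.99 = 1131.35 m.
Head difference: h(BH-4) − h(BH-6) = 1137.02 − 1131.35 = 5.67 m.
Hydraulic gradient: i = |Δh| / L = 5.67 / 1684 = 0.00337.

i ≈ 0.00337 m/m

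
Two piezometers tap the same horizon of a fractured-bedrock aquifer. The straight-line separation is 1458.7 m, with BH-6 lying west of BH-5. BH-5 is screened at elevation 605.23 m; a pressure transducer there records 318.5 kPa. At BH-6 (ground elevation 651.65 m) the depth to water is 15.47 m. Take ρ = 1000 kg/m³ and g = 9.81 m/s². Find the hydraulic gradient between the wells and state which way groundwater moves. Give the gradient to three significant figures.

i ≈ 0.00104; groundwater flows toward the west

Pressure head at BH-5: ψ = P/(ρg) = 318.5×1000 / (1000 × 9.81) = 32.47 m.
Total head at BH-5: h = z + ψ = 605.23 + 32.47 = 637.70 m.
Total head at BH-6: h = 651.65 − 15.47 = 636.18 m.
Head difference: h(BH-5) − h(BH-6) = 637.70 − 636.18 = 1.52 m.
Hydraulic gradient: i = |Δh| / L = 1.52 / 1458.7 = 0.00104.
Flow is from higher to lower head: from BH-5 toward BH-6, i.e. toward the west.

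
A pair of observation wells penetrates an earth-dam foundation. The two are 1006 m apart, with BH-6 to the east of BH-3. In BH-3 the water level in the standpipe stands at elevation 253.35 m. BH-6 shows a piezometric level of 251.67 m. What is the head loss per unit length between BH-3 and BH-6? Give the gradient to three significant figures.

Total head at BH-3: h = 253.35 m (water level in the piezometer is the total head).
Total head at BH-6: h = 251.67 m (water level in the piezometer is the total head).
Head difference: h(BH-3) − h(BH-6) = 253.35 − 251.67 = 1.68 m.
Hydraulic gradient: i = |Δh| / L = 1.68 / 1006 = 0.00167.

i ≈ 0.00167 m/m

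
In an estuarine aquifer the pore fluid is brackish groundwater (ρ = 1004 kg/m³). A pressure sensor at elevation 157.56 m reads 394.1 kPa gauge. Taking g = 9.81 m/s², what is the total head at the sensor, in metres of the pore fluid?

ψ = P/(ρg) = 394.1×1000 / (1004 × 9.81) = 40.01 m.
h = z + ψ = 157.56 + 40.01 = 197.57 m.

h ≈ 197.57 m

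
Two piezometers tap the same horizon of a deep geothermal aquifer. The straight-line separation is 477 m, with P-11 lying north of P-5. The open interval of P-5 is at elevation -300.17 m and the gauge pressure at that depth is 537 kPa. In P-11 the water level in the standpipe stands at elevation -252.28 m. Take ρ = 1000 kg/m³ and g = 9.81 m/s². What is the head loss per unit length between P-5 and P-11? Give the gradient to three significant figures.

Pressure head at P-5: ψ = P/(ρg) = 537×1000 / (1000 × 9.81) = 54.74 m.
Total head at P-5: h = z + ψ = -300.17 + 54.74 = -245.43 m.
Total head at P-11: h = -252.28 m (water level in the piezometer is the total head).
Head difference: h(P-5) − h(P-11) = -245.43 − (-252.28) = 6.85 m.
Hydraulic gradient: i = |Δh| / L = 6.85 / 477 = 0.0144.

i ≈ 0.0144 m/m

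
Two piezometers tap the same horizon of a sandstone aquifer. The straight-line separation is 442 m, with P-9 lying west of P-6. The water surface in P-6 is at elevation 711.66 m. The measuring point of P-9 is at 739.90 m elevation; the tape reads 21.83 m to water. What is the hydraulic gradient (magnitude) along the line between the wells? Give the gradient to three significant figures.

Total head at P-6: h = 711.66 m (water level in the piezometer is the total head).
Total head at P-9: h = 739.90 − 21.83 = 718.07 m.
Head difference: h(P-6) − h(P-9) = 711.66 − 718.07 = -6.41 m.
Hydraulic gradient: i = |Δh| / L = 6.41 / 442 = 0.0145.

i ≈ 0.0145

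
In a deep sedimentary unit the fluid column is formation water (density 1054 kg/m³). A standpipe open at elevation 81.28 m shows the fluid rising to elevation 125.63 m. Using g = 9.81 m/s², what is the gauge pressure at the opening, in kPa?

P ≈ 459 kPa

Pressure head ψ = h − z = 125.63 − 81.28 = 44.35 m.
P = ρgψ = 1054 × 9.81 × 44.35 = 458567 Pa ≈ 459 kPa.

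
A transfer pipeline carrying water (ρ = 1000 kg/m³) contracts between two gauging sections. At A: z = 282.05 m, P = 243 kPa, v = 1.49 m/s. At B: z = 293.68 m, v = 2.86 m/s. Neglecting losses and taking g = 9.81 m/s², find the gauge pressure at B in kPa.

P₂ ≈ 126 kPa

Pressure head at A: ψ₁ = P₁/(ρg) = 243×1000 / (1000 × 9.81) = 24.77 m.
Velocity heads: v₁²/2g = 1.49²/19.62 = 0.113 m; v₂²/2g = 2.86²/19.62 = 0.417 m.
Total head H = z₁ + ψ₁ + v₁²/2g = 282.05 + 24.77 + 0.113 = 306.93 m.
ψ₂ = H − z₂ − v₂²/2g = 306.93 − 293.68 − 0.417 = 12.83 m.
P₂ = ρgψ₂ = 1000 × 9.81 × 12.83 ≈ 126 kPa.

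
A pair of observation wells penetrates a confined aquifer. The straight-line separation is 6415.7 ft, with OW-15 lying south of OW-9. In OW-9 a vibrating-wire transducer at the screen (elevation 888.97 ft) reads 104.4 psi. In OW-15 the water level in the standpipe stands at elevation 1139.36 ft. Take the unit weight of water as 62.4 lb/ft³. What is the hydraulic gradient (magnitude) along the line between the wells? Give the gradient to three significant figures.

i ≈ 0.00148

Pressure head at OW-9: ψ = 144·P/γ = 144 × 104.4 / 62.4 = 240.92 ft.
Total head at OW-9: h = z + ψ = 888.97 + 240.92 = 1129.89 ft.
Total head at OW-15: h = 1139.36 ft (water level in the piezometer is the total head).
Head difference: h(OW-9) − h(OW-15) = 1129.89 − 1139.36 = -9.47 ft.
Hydraulic gradient: i = |Δh| / L = 9.47 / 6415.7 = 0.00148.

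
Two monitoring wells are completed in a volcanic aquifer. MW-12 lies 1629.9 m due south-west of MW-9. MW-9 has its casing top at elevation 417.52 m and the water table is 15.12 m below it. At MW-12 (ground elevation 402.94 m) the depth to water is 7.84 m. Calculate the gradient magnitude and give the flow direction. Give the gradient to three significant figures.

Total head at MW-9: h = 417.52 − 15.12 = 402.40 m.
Total head at MW-12: h = 402.94 − 7.84 = 395.10 m.
Head difference: h(MW-9) − h(MW-12) = 402.40 − 395.10 = 7.30 m.
Hydraulic gradient: i = |Δh| / L = 7.30 / 1629.9 = 0.00448.
Flow is from higher to lower head: from MW-9 toward MW-12, i.e. toward the south-west.

i ≈ 0.00448; groundwater flows toward the south-west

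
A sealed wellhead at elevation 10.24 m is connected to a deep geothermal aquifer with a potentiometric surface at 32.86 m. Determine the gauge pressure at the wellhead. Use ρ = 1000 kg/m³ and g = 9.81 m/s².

P ≈ 222 kPa

Head above the cap: Δh = 32.86 − 10.24 = 22.62 m.
P = ρgΔh = 1000 × 9.81 × 22.62 = 221902 Pa ≈ 222 kPa.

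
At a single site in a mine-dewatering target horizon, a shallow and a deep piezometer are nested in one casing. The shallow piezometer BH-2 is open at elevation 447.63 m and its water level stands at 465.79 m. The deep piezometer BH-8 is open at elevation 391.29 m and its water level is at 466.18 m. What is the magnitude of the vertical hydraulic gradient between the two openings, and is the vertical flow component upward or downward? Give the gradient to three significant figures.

Total head at BH-2: h = 465.79 m (water level in the standpipe).
Total head at BH-8: h = 466.18 m.
Δh = h(BH-2) − h(BH-8) = 465.79 − 466.18 = -0.39 m.
Vertical separation Δz = 447.63 − 391.29 = 56.34 m.
|i_v| = |Δh| / Δz = 0.39 / 56.34 = 0.00692.
Head is higher in the deep piezometer, so vertical flow is upward (discharge condition).

|i_v| ≈ 0.00692; vertical flow is upward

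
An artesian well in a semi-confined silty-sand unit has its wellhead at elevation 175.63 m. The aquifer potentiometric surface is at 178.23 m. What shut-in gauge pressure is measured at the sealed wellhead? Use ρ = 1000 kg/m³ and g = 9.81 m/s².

P ≈ 25.5 kPa

Head above the cap: Δh = 178.23 − 175.63 = 2.60 m.
P = ρgΔh = 1000 × 9.81 × 2.60 = 25506 Pa ≈ 25.5 kPa.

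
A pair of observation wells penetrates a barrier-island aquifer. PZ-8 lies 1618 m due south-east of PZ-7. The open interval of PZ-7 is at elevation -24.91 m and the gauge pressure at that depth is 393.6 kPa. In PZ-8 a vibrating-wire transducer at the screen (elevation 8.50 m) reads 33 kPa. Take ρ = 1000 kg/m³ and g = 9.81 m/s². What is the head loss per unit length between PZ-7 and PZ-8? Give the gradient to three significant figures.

Pressure head at PZ-7: ψ = P/(ρg) = 393.6×1000 / (1000 × 9.81) = 40.12 m.
Total head at PZ-7: h = z + ψ = -24.91 + 40.12 = 15.21 m.
Pressure head at PZ-8: ψ = P/(ρg) = 33×1000 / (1000 × 9.81) = 3.36 m.
Total head at PZ-8: h = z + ψ = 8.50 + 3.36 = 11.86 m.
Head difference: h(PZ-7) − h(PZ-8) = 15.21 − 11.86 = 3.35 m.
Hydraulic gradient: i = |Δh| / L = 3.35 / 1618 = 0.00207.

i ≈ 0.00207 m/m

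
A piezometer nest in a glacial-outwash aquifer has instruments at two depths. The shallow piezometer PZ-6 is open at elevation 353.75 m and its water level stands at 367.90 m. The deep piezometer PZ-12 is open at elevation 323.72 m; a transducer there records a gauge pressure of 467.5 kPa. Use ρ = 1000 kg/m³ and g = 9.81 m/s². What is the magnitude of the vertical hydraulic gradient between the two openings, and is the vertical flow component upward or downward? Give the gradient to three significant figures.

|i_v| ≈ 0.116; vertical flow is upward

Total head at PZ-6: h = 367.90 m (water level in the standpipe).
Pressure head at PZ-12: ψ = P/(ρg) = 467.5×1000 / (1000 × 9.81) = 47.66 m.
Total head at PZ-12: h = z + ψ = 323.72 + 47.66 = 371.38 m.
Δh = h(PZ-6) − h(PZ-12) = 367.90 − 371.38 = -3.48 m.
Vertical separation Δz = 353.75 − 323.72 = 30.03 m.
|i_v| = |Δh| / Δz = 3.48 / 30.03 = 0.116.
Head is higher in the deep piezometer, so vertical flow is upward (discharge condition).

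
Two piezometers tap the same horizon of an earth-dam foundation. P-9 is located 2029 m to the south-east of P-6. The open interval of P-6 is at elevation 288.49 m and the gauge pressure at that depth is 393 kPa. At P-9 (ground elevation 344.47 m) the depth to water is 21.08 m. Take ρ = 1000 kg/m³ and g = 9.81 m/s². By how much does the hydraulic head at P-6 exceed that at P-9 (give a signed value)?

Δh ≈ 5.16 m

Pressure head at P-6: ψ = P/(ρg) = 393×1000 / (1000 × 9.81) = 40.06 m.
Total head at P-6: h = z + ψ = 288.49 + 40.06 = 328.55 m.
Total head at P-9: h = 344.47 − 21.08 = 323.39 m.
Head difference: h(P-6) − h(P-9) = 328.55 − 323.39 = 5.16 m.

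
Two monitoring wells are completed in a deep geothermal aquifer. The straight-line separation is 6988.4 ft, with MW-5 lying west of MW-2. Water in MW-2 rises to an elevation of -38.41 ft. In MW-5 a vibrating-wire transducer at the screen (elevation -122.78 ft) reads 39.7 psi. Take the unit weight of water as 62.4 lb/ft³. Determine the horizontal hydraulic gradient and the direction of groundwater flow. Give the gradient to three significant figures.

i ≈ 0.00104; groundwater flows toward the east

Total head at MW-2: h = -38.41 ft (water level in the piezometer is the total head).
Pressure head at MW-5: ψ = 144·P/γ = 144 × 39.7 / 62.4 = 91.62 ft.
Total head at MW-5: h = z + ψ = -122.78 + 91.62 = -31.16 ft.
Head difference: h(MW-2) − h(MW-5) = -38.41 − (-31.16) = -7.25 ft.
Hydraulic gradient: i = |Δh| / L = 7.25 / 6988.4 = 0.00104.
Flow is from higher to lower head: from MW-5 toward MW-2, i.e. toward the east.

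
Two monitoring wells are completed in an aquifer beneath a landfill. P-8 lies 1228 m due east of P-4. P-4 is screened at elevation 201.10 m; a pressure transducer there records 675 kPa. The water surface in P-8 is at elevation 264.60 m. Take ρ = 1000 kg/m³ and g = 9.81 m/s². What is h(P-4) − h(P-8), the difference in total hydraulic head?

Δh ≈ 5.31 m

Pressure head at P-4: ψ = P/(ρg) = 675×1000 / (1000 × 9.81) = 68.81 m.
Total head at P-4: h = z + ψ = 201.10 + 68.81 = 269.91 m.
Total head at P-8: h = 264.60 m (water level in the piezometer is the total head).
Head difference: h(P-4) − h(P-8) = 269.91 − 264.60 = 5.31 m.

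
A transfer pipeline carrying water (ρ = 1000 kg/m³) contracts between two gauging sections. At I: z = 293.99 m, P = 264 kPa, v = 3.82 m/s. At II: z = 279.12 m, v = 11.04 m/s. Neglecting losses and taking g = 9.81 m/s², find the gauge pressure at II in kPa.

Pressure head at I: ψ₁ = P₁/(ρg) = 264×1000 / (1000 × 9.81) = 26.91 m.
Velocity heads: v₁²/2g = 3.82²/19.62 = 0.744 m; v₂²/2g = 11.04²/19.62 = 6.212 m.
Total head H = z₁ + ψ₁ + v₁²/2g = 293.99 + 26.91 + 0.744 = 321.64 m.
ψ₂ = H − z₂ − v₂²/2g = 321.64 − 279.12 − 6.212 = 36.31 m.
P₂ = ρgψ₂ = 1000 × 9.81 × 36.31 ≈ 356 kPa.

P₂ ≈ 356 kPa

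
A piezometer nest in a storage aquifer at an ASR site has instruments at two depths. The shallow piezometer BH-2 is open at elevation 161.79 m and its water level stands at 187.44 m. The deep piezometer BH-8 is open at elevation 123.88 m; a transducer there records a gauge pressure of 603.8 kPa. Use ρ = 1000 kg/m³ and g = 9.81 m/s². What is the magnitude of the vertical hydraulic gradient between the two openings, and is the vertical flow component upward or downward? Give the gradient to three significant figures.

Total head at BH-2: h = 187.44 m (water level in the standpipe).
Pressure head at BH-8: ψ = P/(ρg) = 603.8×1000 / (1000 × 9.81) = 61.55 m.
Total head at BH-8: h = z + ψ = 123.88 + 61.55 = 185.43 m.
Δh = h(BH-2) − h(BH-8) = 187.44 − 185.43 = 2.01 m.
Vertical separation Δz = 161.79 − 123.88 = 37.91 m.
|i_v| = |Δh| / Δz = 2.01 / 37.91 = 0.0530.
Head is higher in the shallow piezometer, so vertical flow is downward (recharge condition).

|i_v| ≈ 0.0530; vertical flow is downward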